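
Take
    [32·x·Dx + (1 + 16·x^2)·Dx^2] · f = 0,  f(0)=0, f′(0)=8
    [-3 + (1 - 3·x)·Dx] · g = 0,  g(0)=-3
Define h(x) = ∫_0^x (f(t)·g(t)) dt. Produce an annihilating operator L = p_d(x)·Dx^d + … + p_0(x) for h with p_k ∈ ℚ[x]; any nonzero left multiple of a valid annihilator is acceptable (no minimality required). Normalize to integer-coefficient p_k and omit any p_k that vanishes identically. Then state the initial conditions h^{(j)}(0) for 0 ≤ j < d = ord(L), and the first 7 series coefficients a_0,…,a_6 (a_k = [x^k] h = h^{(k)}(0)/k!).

f: a_k = 0, 8, 0, -128/3, 0, 2048/5, 0, …
g: a_k = -3, -9, -27, -81, -243, -729, -2187, …
L₀ := L_f ⊗_s L_g (sym. prod.), ord ≤ 2.
h=∫h₀ ⇒ L = L₀·Dx.
L = 96·x·Dx + (6 - 32·x + 192·x^2)·Dx^2 + (-1 + 3·x - 16·x^2 + 48·x^3)·Dx^3  (order 3).
h: a_k = 0, 0, -12, -24, -22, -264/5, -1684/5, …
ICs: h(0) = 0, h′(0) = 0, h′′(0) = -24.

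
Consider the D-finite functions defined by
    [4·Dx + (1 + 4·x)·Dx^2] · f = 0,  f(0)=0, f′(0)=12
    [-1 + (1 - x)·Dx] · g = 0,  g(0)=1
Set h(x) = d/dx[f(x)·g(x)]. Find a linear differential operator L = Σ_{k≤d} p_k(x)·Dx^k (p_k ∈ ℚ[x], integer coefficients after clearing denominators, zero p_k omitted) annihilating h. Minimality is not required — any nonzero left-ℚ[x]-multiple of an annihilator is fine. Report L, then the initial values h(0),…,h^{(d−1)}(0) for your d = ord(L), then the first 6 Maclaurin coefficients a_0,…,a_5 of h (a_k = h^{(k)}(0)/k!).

f: a_k = 0, 12, -24, 64, -192, 3072/5, …
g: a_k = 1, 1, 1, 1, 1, 1, …
Sym-product of L_f,L_g gives L₀ (≤ ord 2).
Derive L from L₀ (diff closure).
L = 16 + (-5 + 20·x)·Dx + (-1 - 3·x + 4·x^2)·Dx^2  (order 2).
h: a_k = 12, -24, 156, -560, 2372, -47208/5, …
ICs: h(0) = 12, h′(0) = -24.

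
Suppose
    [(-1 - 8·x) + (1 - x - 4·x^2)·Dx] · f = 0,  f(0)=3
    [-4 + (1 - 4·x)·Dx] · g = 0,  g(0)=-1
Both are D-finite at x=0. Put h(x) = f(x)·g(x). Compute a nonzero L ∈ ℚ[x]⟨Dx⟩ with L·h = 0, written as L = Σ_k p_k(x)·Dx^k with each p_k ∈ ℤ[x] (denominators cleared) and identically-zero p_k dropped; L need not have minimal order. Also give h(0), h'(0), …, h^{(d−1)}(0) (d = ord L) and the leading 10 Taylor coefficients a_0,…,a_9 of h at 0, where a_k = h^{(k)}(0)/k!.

f: a_k = 3, 3, 15, 27, 87, 195, 543, 1323, 3495, 8787, …
g: a_k = -1, -4, -16, -64, -256, -1024, -4096, -16384, -65536, -262144, …
L₀ := L_f ⊗_s L_g (sym. prod.), ord ≤ 1.
L = (-5 + 48·x^2) + (1 - 5·x + 16·x^3)·Dx  (order 1).
h: a_k = -3, -15, -75, -327, -1395, -5775, -23643, -95895, -387075, -1557087, …
ICs: h(0) = -3.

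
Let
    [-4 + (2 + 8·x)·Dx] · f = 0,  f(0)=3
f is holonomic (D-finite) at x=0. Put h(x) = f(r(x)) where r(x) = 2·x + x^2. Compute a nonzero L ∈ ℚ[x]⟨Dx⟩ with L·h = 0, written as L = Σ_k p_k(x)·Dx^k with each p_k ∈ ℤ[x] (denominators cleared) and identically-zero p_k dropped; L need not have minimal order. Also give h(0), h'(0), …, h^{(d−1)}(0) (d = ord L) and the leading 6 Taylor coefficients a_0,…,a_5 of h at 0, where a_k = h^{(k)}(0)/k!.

L = (-4 - 4·x) + (1 + 8·x + 4·x^2)·Dx  (order 1).
h: a_k = 3, 12, -18, 72, -342, 1800, …
ICs: h(0) = 3.

f: a_k = 3, 6, -6, 12, -30, 84, …
Change of var in L_f (x↦r) gives L₀.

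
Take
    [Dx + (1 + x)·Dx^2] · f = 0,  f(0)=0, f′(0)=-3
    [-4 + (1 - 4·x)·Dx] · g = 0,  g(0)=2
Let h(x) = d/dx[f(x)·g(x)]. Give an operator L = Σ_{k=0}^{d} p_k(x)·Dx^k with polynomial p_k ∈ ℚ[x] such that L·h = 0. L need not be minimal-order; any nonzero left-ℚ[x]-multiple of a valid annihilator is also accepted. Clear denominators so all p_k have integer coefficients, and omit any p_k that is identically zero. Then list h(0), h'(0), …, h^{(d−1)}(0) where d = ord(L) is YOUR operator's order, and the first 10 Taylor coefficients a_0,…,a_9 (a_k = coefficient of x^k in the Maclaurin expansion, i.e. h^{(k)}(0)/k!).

f: a_k = 0, -3, 3/2, -1, 3/4, -3/5, 1/2, -3/7, 3/8, -1/3, …
g: a_k = 2, 8, 32, 128, 512, 2048, 8192, 32768, 131072, 524288, …
Product ⇒ symmetric product L₀, ord ≤ 2.
h=h₀': d/dx-closure on L₀ ⇒ L.
L = 16 + (10 + 20·x)·Dx + (-1 + 3·x + 4·x^2)·Dx^2  (order 2).
h: a_k = -6, -42, -258, -1370, -6856, -164514/5, -767762/5, -24568174/35, -110556993/35, -294818522/21, …
ICs: h(0) = -6, h′(0) = -42.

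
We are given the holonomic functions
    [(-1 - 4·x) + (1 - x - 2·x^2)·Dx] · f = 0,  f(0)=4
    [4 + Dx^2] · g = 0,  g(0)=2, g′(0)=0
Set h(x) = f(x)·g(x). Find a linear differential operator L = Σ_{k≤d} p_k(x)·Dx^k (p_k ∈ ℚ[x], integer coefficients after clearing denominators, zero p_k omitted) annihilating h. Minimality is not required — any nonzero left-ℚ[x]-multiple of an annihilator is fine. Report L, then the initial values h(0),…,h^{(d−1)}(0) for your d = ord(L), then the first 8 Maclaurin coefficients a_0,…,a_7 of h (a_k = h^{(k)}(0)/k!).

L = (4·x + 8·x^2) + (2 + 8·x)·Dx + (-1 + x + 2·x^2)·Dx^2  (order 2).
h: a_k = 8, 8, 8, 24, 136/3, 280/3, 8248/45, 16648/45, …
ICs: h(0) = 8, h′(0) = 8.

f: a_k = 4, 4, 12, 20, 44, 84, 172, 340, …
g: a_k = 2, 0, -4, 0, 4/3, 0, -8/45, 0, …
h₀=f·g: eliminate ⇒ L₀, order ≤ 1·2.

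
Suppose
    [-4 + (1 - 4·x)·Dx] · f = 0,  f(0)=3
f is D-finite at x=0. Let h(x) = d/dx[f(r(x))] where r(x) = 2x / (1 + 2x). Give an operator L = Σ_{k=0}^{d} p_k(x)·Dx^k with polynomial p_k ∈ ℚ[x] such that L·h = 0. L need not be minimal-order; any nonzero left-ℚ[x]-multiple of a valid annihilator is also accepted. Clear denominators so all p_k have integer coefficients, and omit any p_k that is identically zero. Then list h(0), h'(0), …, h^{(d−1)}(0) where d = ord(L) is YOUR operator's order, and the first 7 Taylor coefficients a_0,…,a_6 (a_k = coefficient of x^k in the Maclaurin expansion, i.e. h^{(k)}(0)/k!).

f: a_k = 3, 12, 48, 192, 768, 3072, 12288, …
L₀ from L_f via x↦r, Dx↦r'^{-1}Dx.
Differentiate: ansatz ord ≤ ord L₀ ⇒ L.
L = 12 + (-1 + 6·x)·Dx  (order 1).
h: a_k = 24, 288, 2592, 20736, 155520, 1119744, 7838208, …
ICs: h(0) = 24.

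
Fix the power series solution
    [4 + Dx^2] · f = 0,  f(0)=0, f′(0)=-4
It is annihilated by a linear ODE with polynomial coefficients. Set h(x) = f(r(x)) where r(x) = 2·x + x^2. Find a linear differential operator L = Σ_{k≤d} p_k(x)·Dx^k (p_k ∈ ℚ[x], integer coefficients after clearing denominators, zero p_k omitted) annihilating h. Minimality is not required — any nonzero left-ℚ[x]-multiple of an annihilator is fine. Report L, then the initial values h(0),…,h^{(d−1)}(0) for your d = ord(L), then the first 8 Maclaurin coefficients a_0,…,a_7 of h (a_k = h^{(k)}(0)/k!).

L = (16 + 48·x + 48·x^2 + 16·x^3) - Dx + (1 + x)·Dx^2  (order 2).
h: a_k = 0, -8, -4, 64/3, 32, -16/15, -40, -11392/315, …
ICs: h(0) = 0, h′(0) = -8.

f: a_k = 0, -4, 0, 8/3, 0, -8/15, 0, 16/315, …
L₀ from L_f via x↦r, Dx↦r'^{-1}Dx.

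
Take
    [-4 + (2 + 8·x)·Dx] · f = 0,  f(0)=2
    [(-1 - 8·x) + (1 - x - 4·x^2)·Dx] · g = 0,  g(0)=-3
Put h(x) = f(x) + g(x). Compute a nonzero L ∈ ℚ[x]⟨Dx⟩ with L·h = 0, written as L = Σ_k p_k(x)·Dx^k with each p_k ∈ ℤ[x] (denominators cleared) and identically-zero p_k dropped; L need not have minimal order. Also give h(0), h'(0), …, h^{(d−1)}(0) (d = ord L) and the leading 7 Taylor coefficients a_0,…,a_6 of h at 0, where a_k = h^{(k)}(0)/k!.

L = (24 + 156·x + 336·x^2 + 640·x^3) + (-14 - 96·x - 420·x^2 - 1184·x^3 - 1600·x^4)·Dx + (-1 + 11·x + 90·x^2 + 24·x^3 - 544·x^4 - 640·x^5)·Dx^2  (order 2).
h: a_k = -1, 1, -19, -19, -107, -139, -711, …
ICs: h(0) = -1, h′(0) = 1.

f: a_k = 2, 4, -4, 8, -20, 56, -168, …
g: a_k = -3, -3, -15, -27, -87, -195, -543, …
f+g: L₀ = lclm(L_f,L_g), ord ≤ 1+1.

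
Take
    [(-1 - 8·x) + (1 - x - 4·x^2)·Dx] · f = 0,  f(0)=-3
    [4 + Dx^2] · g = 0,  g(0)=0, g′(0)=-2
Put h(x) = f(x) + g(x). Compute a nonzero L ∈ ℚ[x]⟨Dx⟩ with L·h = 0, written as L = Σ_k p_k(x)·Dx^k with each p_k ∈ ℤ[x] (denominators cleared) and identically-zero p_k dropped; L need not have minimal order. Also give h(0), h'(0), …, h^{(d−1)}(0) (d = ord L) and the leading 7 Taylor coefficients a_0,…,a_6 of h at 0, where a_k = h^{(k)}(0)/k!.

f: a_k = -3, -3, -15, -27, -87, -195, -543, …
g: a_k = 0, -2, 0, 4/3, 0, -4/15, 0, …
f+g: L₀ = lclm(L_f,L_g), ord ≤ 1+2.
L = (116 + 1008·x + 968·x^2 + 2688·x^3 + 640·x^4 + 1024·x^5) + (-28 - 4·x + 8·x^2 + 200·x^3 + 480·x^4 + 384·x^5 + 512·x^6)·Dx + (29 + 252·x + 242·x^2 + 672·x^3 + 160·x^4 + 256·x^5)·Dx^2 + (-7 - x + 2·x^2 + 50·x^3 + 120·x^4 + 96·x^5 + 128·x^6)·Dx^3  (order 3).
h: a_k = -3, -5, -15, -77/3, -87, -2929/15, -543, …
ICs: h(0) = -3, h′(0) = -5, h′′(0) = -30.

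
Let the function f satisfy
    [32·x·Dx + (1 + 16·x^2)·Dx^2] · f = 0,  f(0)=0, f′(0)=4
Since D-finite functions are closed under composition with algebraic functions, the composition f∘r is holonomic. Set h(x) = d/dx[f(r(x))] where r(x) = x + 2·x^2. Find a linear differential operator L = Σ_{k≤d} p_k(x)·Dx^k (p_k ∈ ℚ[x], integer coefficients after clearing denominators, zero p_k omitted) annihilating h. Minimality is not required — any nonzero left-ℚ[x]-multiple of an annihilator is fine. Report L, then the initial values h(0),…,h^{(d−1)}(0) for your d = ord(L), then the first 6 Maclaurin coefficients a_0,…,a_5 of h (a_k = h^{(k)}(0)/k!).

f: a_k = 0, 4, 0, -64/3, 0, 1024/5, …
Substitute x→r, Dx→(1/r')Dx; clear ⇒ L₀.
Differentiate: ansatz ord ≤ ord L₀ ⇒ L.
L = (-4 + 32·x + 256·x^2 + 768·x^3 + 768·x^4) + (1 + 4·x + 16·x^2 + 128·x^3 + 320·x^4 + 256·x^5)·Dx  (order 1).
h: a_k = 4, 16, -64, -512, -256, 11264, …
ICs: h(0) = 4.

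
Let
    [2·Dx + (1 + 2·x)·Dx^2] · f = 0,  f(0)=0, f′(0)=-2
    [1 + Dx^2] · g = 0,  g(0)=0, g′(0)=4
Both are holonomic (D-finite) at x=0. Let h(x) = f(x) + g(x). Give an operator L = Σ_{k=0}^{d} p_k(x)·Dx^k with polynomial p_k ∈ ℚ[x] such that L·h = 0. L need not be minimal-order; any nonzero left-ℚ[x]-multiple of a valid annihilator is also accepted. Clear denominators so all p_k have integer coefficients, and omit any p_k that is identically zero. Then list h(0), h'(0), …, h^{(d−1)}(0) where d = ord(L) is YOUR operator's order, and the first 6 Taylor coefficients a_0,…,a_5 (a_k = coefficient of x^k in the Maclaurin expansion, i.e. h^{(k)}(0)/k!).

f: a_k = 0, -2, 2, -8/3, 4, -32/5, …
g: a_k = 0, 4, 0, -2/3, 0, 1/30, …
L₀ := lclm(L_f,L_g); ord L₀ ≤ 2+2.
L = (50 + 8·x + 8·x^2)·Dx + (9 + 22·x + 12·x^2 + 8·x^3)·Dx^2 + (50 + 8·x + 8·x^2)·Dx^3 + (9 + 22·x + 12·x^2 + 8·x^3)·Dx^4  (order 4).
h: a_k = 0, 2, 2, -10/3, 4, -191/30, …
ICs: h(0) = 0, h′(0) = 2, h′′(0) = 4, h′′′(0) = -20.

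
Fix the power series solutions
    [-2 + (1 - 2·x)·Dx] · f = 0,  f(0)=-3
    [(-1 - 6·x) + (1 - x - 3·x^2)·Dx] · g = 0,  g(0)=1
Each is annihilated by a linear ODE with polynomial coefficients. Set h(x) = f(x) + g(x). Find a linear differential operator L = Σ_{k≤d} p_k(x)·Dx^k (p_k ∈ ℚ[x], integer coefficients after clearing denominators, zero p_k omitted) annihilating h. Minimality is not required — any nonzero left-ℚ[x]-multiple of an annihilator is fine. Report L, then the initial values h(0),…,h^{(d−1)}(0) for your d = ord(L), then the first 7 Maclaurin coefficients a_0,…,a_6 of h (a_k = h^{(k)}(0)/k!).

f: a_k = -3, -6, -12, -24, -48, -96, -192, …
g: a_k = 1, 1, 4, 7, 19, 40, 97, …
Weyl lclm of L_f,L_g ⇒ L₀ (ord ≤ 2).
L = (8 - 36·x + 108·x^2 - 72·x^3) + (-2·x - 54·x^2 + 192·x^3 - 144·x^4)·Dx + (-1 + 9·x - 23·x^2 + 6·x^3 + 42·x^4 - 36·x^5)·Dx^2  (order 2).
h: a_k = -2, -5, -8, -17, -29, -56, -95, …
ICs: h(0) = -2, h′(0) = -5.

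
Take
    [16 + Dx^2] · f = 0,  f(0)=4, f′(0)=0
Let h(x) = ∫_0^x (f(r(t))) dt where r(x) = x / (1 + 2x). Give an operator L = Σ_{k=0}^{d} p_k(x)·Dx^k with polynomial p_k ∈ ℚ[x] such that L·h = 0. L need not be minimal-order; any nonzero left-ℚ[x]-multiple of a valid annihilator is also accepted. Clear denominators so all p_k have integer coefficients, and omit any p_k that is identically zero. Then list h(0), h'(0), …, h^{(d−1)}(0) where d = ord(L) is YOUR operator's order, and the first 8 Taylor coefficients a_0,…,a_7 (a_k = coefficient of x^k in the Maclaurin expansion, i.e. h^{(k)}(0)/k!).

L = 16·Dx + (4 + 24·x + 48·x^2 + 32·x^3)·Dx^2 + (1 + 8·x + 24·x^2 + 32·x^3 + 16·x^4)·Dx^3  (order 3).
h: a_k = 0, 4, 0, -32/3, 32, -1024/15, 1024/9, -5632/45, …
ICs: h(0) = 0, h′(0) = 4, h′′(0) = 0.

f: a_k = 4, 0, -32, 0, 128/3, 0, -1024/45, 0, …
f∘r: x↦r, Dx↦Dx/r' in L_f ⇒ L₀.
Integrate: L := L₀·Dx.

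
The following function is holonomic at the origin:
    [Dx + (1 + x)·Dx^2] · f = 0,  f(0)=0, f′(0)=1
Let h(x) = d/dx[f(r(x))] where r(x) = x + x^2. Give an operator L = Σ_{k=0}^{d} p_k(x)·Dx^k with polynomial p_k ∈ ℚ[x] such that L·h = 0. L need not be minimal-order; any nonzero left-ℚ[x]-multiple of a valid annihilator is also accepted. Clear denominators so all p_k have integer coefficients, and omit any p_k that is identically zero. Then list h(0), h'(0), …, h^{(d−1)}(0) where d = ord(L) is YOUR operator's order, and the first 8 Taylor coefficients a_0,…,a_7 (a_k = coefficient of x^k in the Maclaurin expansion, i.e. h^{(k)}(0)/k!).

f: a_k = 0, 1, -1/2, 1/3, -1/4, 1/5, -1/6, 1/7, …
h₀=f(r): pull back L_f along r ⇒ L₀.
h₀' ⇒ L via d/dx closure of L₀.
L = (-1 + 2·x + 2·x^2) + (1 + 3·x + 3·x^2 + 2·x^3)·Dx  (order 1).
h: a_k = 1, 1, -2, 1, 1, -2, 1, 1, …
ICs: h(0) = 1.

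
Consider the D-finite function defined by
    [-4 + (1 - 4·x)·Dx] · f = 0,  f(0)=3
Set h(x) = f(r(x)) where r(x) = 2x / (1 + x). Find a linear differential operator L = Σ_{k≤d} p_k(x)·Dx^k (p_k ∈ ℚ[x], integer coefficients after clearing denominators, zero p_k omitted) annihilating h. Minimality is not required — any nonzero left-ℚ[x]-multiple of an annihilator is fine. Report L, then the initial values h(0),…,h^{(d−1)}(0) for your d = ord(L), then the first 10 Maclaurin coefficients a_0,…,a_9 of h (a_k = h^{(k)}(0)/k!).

f: a_k = 3, 12, 48, 192, 768, 3072, 12288, 49152, 196608, 786432, …
f∘r: x↦r, Dx↦Dx/r' in L_f ⇒ L₀.
L = 8 + (-1 + 6·x + 7·x^2)·Dx  (order 1).
h: a_k = 3, 24, 168, 1176, 8232, 57624, 403368, 2823576, 19765032, 138355224, …
ICs: h(0) = 3.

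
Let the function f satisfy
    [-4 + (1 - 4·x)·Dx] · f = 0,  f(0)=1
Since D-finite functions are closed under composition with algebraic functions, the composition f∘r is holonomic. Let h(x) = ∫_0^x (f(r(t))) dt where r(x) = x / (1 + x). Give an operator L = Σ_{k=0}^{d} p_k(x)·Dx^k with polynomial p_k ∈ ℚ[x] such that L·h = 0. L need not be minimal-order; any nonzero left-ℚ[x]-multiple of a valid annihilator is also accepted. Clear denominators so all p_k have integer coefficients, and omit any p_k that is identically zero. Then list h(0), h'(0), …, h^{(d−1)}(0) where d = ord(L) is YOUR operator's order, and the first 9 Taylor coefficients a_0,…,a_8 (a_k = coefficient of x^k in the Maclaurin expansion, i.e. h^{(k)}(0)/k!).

L = 4·Dx + (-1 + 2·x + 3·x^2)·Dx^2  (order 2).
h: a_k = 0, 1, 2, 4, 9, 108/5, 54, 972/7, 729/2, …
ICs: h(0) = 0, h′(0) = 1.

f: a_k = 1, 4, 16, 64, 256, 1024, 4096, 16384, 65536, …
h₀=f(r): pull back L_f along r ⇒ L₀.
∫: right-multiply L₀ by Dx.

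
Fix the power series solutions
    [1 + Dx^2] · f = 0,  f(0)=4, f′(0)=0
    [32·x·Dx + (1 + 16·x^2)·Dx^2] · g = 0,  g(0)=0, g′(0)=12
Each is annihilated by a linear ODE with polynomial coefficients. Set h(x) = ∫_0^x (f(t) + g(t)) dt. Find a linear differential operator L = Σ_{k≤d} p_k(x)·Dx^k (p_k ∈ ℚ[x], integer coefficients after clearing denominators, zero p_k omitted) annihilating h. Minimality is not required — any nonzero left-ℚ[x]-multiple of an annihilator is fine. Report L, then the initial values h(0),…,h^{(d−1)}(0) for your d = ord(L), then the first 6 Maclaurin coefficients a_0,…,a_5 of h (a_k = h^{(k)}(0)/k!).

f: a_k = 4, 0, -2, 0, 1/6, 0, …
g: a_k = 0, 12, 0, -64, 0, 3072/5, …
Sum ⇒ L₀ = lclm(L_f,L_g) in ℚ(x)⟨Dx⟩.
∫: right-multiply L₀ by Dx.
L = (-6112·x + 99328·x^3 + 8192·x^5)·Dx^2 + (-31 + 1072·x^2 + 25344·x^4 + 4096·x^6)·Dx^3 + (-6112·x + 99328·x^3 + 8192·x^5)·Dx^4 + (-31 + 1072·x^2 + 25344·x^4 + 4096·x^6)·Dx^5  (order 5).
h: a_k = 0, 4, 6, -2/3, -16, 1/30, …
ICs: h(0) = 0, h′(0) = 4, h′′(0) = 12, h′′′(0) = -4, h′′′′(0) = -384.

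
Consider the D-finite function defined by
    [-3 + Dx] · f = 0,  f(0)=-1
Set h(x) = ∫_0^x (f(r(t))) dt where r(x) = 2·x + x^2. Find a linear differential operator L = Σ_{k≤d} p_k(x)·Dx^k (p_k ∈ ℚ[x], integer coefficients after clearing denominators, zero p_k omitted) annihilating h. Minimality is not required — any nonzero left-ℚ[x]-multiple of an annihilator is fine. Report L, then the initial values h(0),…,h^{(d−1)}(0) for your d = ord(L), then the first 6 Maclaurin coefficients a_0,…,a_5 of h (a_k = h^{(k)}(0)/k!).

L = (-6 - 6·x)·Dx + Dx^2  (order 2).
h: a_k = 0, -1, -3, -7, -27/2, -45/2, …
ICs: h(0) = 0, h′(0) = -1.

f: a_k = -1, -3, -9/2, -9/2, -27/8, -81/40, …
L₀ from L_f via x↦r, Dx↦r'^{-1}Dx.
h=∫₀ˣh₀: take L = L₀·Dx.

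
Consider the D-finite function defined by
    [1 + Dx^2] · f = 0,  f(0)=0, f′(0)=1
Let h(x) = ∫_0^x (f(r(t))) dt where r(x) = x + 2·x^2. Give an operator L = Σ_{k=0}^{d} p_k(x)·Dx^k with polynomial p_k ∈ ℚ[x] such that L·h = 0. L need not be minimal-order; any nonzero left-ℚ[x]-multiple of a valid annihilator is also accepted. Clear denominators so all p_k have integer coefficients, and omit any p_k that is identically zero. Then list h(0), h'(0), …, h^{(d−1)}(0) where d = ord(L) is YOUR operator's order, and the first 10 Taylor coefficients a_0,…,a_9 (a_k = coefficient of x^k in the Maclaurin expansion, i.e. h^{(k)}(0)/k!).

f: a_k = 0, 1, 0, -1/6, 0, 1/120, 0, -1/5040, 0, 1/362880, …
f∘r: x↦r, Dx↦Dx/r' in L_f ⇒ L₀.
h=∫₀ˣh₀: take L = L₀·Dx.
L = (1 + 12·x + 48·x^2 + 64·x^3)·Dx - 4·Dx^2 + (1 + 4·x)·Dx^3  (order 3).
h: a_k = 0, 0, 1/2, 2/3, -1/24, -1/5, -239/720, -5/28, 1679/40320, 239/3240, …
ICs: h(0) = 0, h′(0) = 0, h′′(0) = 1.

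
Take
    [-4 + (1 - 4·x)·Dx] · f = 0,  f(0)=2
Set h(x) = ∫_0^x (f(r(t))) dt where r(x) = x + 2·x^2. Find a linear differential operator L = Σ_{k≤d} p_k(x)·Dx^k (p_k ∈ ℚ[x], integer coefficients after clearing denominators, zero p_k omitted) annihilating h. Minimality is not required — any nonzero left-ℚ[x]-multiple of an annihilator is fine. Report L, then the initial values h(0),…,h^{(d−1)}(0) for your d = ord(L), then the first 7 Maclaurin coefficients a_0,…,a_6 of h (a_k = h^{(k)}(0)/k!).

f: a_k = 2, 8, 32, 128, 512, 2048, 8192, …
Substitute x→r, Dx→(1/r')Dx; clear ⇒ L₀.
h=∫h₀ ⇒ L = L₀·Dx.
L = (4 + 16·x)·Dx + (-1 + 4·x + 8·x^2)·Dx^2  (order 2).
h: a_k = 0, 2, 4, 16, 64, 1408/5, 1280, …
ICs: h(0) = 0, h′(0) = 2.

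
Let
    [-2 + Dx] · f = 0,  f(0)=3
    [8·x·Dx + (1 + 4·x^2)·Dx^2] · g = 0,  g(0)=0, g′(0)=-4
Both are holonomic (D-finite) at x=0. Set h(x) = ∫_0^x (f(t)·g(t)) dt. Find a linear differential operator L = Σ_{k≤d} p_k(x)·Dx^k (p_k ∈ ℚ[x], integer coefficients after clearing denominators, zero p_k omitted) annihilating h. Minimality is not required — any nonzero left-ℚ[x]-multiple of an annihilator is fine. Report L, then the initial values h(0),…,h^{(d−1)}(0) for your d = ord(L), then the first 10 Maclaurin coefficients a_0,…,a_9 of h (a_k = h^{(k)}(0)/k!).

L = (4 - 16·x + 16·x^2)·Dx + (-4 + 8·x - 16·x^2)·Dx^2 + (1 + 4·x^2)·Dx^3  (order 3).
h: a_k = 0, 0, -6, -8, -2, 16/5, -12/5, -176/21, 186/35, 3616/189, …
ICs: h(0) = 0, h′(0) = 0, h′′(0) = -12.

f: a_k = 3, 6, 6, 4, 2, 4/5, 4/15, 8/105, 2/105, 4/945, …
g: a_k = 0, -4, 0, 16/3, 0, -64/5, 0, 256/7, 0, -1024/9, …
f·g: L₀ = L_f ⊗_s L_g, ord ≤ 1·2.
h=∫h₀ ⇒ L = L₀·Dx.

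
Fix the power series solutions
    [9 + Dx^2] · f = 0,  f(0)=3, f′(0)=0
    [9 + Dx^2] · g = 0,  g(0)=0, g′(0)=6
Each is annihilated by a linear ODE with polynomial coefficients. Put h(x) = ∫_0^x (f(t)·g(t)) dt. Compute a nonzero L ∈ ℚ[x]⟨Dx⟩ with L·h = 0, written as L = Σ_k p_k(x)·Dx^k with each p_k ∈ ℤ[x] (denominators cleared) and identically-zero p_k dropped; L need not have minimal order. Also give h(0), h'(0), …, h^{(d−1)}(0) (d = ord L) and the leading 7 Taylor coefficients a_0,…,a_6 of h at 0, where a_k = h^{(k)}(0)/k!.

L = 36·Dx^2 + Dx^4  (order 4).
h: a_k = 0, 0, 9, 0, -27, 0, 162/5, …
ICs: h(0) = 0, h′(0) = 0, h′′(0) = 18, h′′′(0) = 0.

f: a_k = 3, 0, -27/2, 0, 81/8, 0, -243/80, …
g: a_k = 0, 6, 0, -9, 0, 81/20, 0, …
Sym-product of L_f,L_g gives L₀ (≤ ord 4).
∫: right-multiply L₀ by Dx.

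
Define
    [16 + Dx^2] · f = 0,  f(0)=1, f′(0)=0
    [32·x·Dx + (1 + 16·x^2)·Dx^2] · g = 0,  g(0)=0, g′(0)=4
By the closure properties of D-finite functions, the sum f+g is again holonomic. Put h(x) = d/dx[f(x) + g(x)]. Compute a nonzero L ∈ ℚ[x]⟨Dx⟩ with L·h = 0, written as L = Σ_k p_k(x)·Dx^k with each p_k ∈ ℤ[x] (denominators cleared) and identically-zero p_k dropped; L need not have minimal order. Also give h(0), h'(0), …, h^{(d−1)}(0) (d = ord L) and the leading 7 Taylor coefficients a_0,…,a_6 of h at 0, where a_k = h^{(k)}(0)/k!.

f: a_k = 1, 0, -8, 0, 32/3, 0, -256/45, …
g: a_k = 0, 4, 0, -64/3, 0, 1024/5, 0, …
L₀ := lclm(L_f,L_g); ord L₀ ≤ 2+2.
h₀' ⇒ L via d/dx closure of L₀.
L = (-5632·x + 114688·x^3 + 131072·x^5) + (-16 + 1792·x^2 + 36864·x^4 + 65536·x^6)·Dx + (-352·x + 7168·x^3 + 8192·x^5)·Dx^2 + (-1 + 112·x^2 + 2304·x^4 + 4096·x^6)·Dx^3  (order 3).
h: a_k = 4, -16, -64, 128/3, 1024, -512/15, -16384, …
ICs: h(0) = 4, h′(0) = -16, h′′(0) = -128.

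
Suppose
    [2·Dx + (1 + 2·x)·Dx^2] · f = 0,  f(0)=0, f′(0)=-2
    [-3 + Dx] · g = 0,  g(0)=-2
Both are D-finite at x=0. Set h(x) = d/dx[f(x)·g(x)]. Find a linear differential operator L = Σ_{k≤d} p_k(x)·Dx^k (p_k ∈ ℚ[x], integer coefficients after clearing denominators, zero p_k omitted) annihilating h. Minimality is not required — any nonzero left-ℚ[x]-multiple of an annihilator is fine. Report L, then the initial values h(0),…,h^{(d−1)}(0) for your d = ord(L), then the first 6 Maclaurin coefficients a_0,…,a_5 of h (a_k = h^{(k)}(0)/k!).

f: a_k = 0, -2, 2, -8/3, 4, -32/5, …
g: a_k = -2, -6, -9, -9, -27/4, -81/20, …
f·g: L₀ = L_f ⊗_s L_g, ord ≤ 2·1.
h₀' ⇒ L via d/dx closure of L₀.
L = (15 + 36·x + 108·x^2) + (-8 - 36·x - 72·x^2)·Dx + (1 + 8·x + 12·x^2)·Dx^2  (order 2).
h: a_k = 4, 16, 34, 32, 83/2, -2, …
ICs: h(0) = 4, h′(0) = 16.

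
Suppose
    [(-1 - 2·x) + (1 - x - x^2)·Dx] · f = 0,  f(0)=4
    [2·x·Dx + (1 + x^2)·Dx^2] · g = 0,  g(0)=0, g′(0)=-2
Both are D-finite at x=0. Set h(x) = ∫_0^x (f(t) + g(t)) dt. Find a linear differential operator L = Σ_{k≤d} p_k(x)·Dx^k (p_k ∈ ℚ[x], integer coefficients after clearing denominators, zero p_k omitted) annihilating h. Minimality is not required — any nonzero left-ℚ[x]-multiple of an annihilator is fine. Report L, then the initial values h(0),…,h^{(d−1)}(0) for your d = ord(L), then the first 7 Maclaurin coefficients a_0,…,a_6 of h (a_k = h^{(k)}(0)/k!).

f: a_k = 4, 4, 8, 12, 20, 32, 52, …
g: a_k = 0, -2, 0, 2/3, 0, -2/5, 0, …
h₀=f+g: left-lcm gives L₀, ord ≤ 3.
∫: right-multiply L₀ by Dx.
L = (-4 + 16·x + 64·x^2 + 72·x^3 + 66·x^4 + 6·x^6)·Dx^2 + (10 + 24·x + 28·x^2 + 60·x^3 + 65·x^4 + 50·x^5 + 3·x^6 + 6·x^7)·Dx^3 + (-2 - 2·x - 2·x^2 + 8·x^3 + 5·x^4 + 11·x^5 + 6·x^6 + x^7 + x^8)·Dx^4  (order 4).
h: a_k = 0, 4, 1, 8/3, 19/6, 4, 79/15, …
ICs: h(0) = 0, h′(0) = 4, h′′(0) = 2, h′′′(0) = 16.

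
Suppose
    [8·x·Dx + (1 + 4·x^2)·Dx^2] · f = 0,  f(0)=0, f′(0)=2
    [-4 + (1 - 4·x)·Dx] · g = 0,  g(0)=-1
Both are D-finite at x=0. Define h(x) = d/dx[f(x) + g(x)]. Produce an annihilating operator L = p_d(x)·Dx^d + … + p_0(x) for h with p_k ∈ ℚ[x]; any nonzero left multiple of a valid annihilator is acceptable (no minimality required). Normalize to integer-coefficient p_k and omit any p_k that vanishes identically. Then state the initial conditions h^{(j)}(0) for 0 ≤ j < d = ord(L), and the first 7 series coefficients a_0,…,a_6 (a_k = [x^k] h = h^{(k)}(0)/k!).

f: a_k = 0, 2, 0, -8/3, 0, 32/5, 0, …
g: a_k = -1, -4, -16, -64, -256, -1024, -4096, …
L₀ := lclm(L_f,L_g); ord L₀ ≤ 2+1.
Derive L from L₀ (diff closure).
L = (8 - 128·x - 96·x^2) + (-13 + 8·x - 100·x^2 - 96·x^3)·Dx + (1 - 3·x - 12·x^3 - 16·x^4)·Dx^2  (order 2).
h: a_k = -2, -32, -200, -1024, -5088, -24576, -114816, …
ICs: h(0) = -2, h′(0) = -32.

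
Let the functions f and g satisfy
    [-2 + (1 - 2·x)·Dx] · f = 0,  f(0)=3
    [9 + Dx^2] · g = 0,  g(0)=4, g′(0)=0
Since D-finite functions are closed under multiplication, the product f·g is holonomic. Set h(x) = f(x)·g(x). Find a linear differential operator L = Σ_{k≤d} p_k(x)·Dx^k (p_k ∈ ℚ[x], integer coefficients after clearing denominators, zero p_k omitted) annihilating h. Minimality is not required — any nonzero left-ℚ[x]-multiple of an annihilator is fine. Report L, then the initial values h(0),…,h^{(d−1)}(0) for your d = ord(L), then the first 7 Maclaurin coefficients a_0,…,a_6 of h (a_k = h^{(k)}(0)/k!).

L = (-9 + 18·x) + 4·Dx + (-1 + 2·x)·Dx^2  (order 2).
h: a_k = 12, 24, -6, -12, 33/2, 33, 1077/20, …
ICs: h(0) = 12, h′(0) = 24.

f: a_k = 3, 6, 12, 24, 48, 96, 192, …
g: a_k = 4, 0, -18, 0, 27/2, 0, -81/20, …
h₀=f·g: eliminate ⇒ L₀, order ≤ 1·2.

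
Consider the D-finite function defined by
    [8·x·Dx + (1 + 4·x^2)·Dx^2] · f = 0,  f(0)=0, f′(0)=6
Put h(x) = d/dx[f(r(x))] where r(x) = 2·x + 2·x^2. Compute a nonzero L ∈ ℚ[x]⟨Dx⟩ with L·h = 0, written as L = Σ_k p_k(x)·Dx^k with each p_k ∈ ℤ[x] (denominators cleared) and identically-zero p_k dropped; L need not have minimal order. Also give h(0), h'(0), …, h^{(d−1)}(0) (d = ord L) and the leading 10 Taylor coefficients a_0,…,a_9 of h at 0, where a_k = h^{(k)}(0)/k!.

f: a_k = 0, 6, 0, -8, 0, 96/5, 0, -384/7, 0, 512/3, …
Substitute x→r, Dx→(1/r')Dx; clear ⇒ L₀.
Differentiate: ansatz ord ≤ ord L₀ ⇒ L.
L = (-2 + 32·x + 128·x^2 + 192·x^3 + 96·x^4) + (1 + 2·x + 16·x^2 + 64·x^3 + 80·x^4 + 32·x^5)·Dx  (order 1).
h: a_k = 12, 24, -192, -768, 2112, 18048, -6144, -344064, -513024, 5412864, …
ICs: h(0) = 12.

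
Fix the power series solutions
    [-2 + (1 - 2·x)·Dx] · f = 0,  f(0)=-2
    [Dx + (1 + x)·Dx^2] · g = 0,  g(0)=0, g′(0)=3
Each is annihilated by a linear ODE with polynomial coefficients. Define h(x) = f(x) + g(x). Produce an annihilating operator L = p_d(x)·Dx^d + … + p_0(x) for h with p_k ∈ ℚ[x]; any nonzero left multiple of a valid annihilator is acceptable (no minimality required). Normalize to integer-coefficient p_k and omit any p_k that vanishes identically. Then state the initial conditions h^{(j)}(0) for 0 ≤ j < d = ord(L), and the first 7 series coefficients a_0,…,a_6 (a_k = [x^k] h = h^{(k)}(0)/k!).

L = (32 + 8·x)·Dx + (22 + 56·x + 16·x^2)·Dx^2 + (-5 + 3·x + 12·x^2 + 4·x^3)·Dx^3  (order 3).
h: a_k = -2, -1, -19/2, -15, -131/4, -317/5, -257/2, …
ICs: h(0) = -2, h′(0) = -1, h′′(0) = -19.

f: a_k = -2, -4, -8, -16, -32, -64, -128, …
g: a_k = 0, 3, -3/2, 1, -3/4, 3/5, -1/2, …
h₀=f+g: left-lcm gives L₀, ord ≤ 3.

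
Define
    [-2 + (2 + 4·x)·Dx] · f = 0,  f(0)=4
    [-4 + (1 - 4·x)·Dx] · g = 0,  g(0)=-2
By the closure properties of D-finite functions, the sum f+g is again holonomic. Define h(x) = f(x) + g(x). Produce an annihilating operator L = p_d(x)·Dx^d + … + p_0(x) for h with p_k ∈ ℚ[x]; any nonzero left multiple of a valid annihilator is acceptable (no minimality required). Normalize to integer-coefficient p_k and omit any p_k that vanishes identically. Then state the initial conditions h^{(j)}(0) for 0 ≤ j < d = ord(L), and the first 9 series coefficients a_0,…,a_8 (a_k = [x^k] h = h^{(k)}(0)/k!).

f: a_k = 4, 4, -2, 2, -5/2, 7/2, -21/4, 33/4, -429/32, …
g: a_k = -2, -8, -32, -128, -512, -2048, -8192, -32768, -131072, …
h₀=f+g: left-lcm gives L₀, ord ≤ 2.
L = (12 + 16·x) + (-11 - 40·x - 48·x^2)·Dx + (1 + 2·x - 16·x^2 - 32·x^3)·Dx^2  (order 2).
h: a_k = 2, -4, -34, -126, -1029/2, -4089/2, -32789/4, -131039/4, -4194733/32, …
ICs: h(0) = 2, h′(0) = -4.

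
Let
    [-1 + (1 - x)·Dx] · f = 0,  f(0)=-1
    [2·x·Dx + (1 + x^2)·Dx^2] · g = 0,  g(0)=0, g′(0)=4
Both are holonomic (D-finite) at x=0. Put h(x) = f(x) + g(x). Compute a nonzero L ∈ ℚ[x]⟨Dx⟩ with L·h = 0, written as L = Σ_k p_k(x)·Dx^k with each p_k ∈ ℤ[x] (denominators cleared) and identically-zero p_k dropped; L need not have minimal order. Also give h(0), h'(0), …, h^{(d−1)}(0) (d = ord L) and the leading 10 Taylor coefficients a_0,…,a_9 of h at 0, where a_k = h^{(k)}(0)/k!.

L = (-2 + 8·x + 6·x^2)·Dx + (4 - 2·x + 4·x^2 + 6·x^3)·Dx^2 + (-1 + x^4)·Dx^3  (order 3).
h: a_k = -1, 3, -1, -7/3, -1, -1/5, -1, -11/7, -1, -5/9, …
ICs: h(0) = -1, h′(0) = 3, h′′(0) = -2.

f: a_k = -1, -1, -1, -1, -1, -1, -1, -1, -1, -1, …
g: a_k = 0, 4, 0, -4/3, 0, 4/5, 0, -4/7, 0, 4/9, …
Sum ⇒ L₀ = lclm(L_f,L_g) in ℚ(x)⟨Dx⟩.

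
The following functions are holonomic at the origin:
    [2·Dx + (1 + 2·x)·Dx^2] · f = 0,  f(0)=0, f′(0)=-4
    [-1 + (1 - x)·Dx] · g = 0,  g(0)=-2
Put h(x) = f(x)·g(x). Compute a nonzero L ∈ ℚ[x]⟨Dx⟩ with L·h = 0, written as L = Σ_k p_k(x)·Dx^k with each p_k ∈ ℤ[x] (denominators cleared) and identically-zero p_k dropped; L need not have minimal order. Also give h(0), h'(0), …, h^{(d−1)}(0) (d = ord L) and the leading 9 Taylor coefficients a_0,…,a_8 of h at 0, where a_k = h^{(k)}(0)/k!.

L = 2 + 6·x·Dx + (-1 - x + 2·x^2)·Dx^2  (order 2).
h: a_k = 0, 8, 0, 32/3, -16/3, 304/15, -112/5, 1776/35, -2704/35, …
ICs: h(0) = 0, h′(0) = 8.

f: a_k = 0, -4, 4, -16/3, 8, -64/5, 64/3, -256/7, 64, …
g: a_k = -2, -2, -2, -2, -2, -2, -2, -2, -2, …
Product ⇒ symmetric product L₀, ord ≤ 2.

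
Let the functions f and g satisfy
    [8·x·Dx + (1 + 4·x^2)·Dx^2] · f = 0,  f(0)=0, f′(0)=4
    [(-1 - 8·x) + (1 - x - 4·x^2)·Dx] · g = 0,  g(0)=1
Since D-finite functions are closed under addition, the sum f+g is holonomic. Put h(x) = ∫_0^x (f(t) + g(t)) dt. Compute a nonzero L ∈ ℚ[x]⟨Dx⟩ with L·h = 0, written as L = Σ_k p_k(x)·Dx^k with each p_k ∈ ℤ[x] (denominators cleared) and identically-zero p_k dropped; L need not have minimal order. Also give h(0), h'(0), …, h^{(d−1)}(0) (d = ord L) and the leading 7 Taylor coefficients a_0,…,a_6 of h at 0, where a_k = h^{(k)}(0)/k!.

f: a_k = 0, 4, 0, -16/3, 0, 64/5, 0, …
g: a_k = 1, 1, 5, 9, 29, 65, 181, …
L₀ := lclm(L_f,L_g); ord L₀ ≤ 2+1.
h=∫₀ˣh₀: take L = L₀·Dx.
L = (40 - 160·x - 2272·x^2 - 4608·x^3 - 16896·x^4 - 6144·x^6)·Dx^2 + (-31 - 264·x - 364·x^2 - 2208·x^3 - 4160·x^4 - 12800·x^5 - 768·x^6 - 6144·x^7)·Dx^3 + (5 + 11·x + 80·x^2 - 116·x^3 - 80·x^4 - 704·x^5 - 1536·x^6 - 256·x^7 - 1024·x^8)·Dx^4  (order 4).
h: a_k = 0, 1, 5/2, 5/3, 11/12, 29/5, 389/30, …
ICs: h(0) = 0, h′(0) = 1, h′′(0) = 5, h′′′(0) = 10.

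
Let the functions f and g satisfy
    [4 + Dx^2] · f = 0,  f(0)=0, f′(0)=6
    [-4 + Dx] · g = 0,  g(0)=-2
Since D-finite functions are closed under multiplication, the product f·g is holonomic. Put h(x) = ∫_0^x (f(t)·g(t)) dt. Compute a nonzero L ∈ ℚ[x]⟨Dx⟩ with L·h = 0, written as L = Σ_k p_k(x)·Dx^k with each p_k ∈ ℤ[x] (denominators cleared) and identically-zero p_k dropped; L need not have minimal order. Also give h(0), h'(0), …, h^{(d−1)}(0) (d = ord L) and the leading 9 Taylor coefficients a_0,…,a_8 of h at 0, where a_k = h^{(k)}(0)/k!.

L = 20·Dx - 8·Dx^2 + Dx^3  (order 3).
h: a_k = 0, 0, -6, -16, -22, -96/5, -164/15, -352/105, 58/105, …
ICs: h(0) = 0, h′(0) = 0, h′′(0) = -12.

f: a_k = 0, 6, 0, -4, 0, 4/5, 0, -8/105, 0, …
g: a_k = -2, -8, -16, -64/3, -64/3, -256/15, -512/45, -2048/315, -1024/315, …
f·g: L₀ = L_f ⊗_s L_g, ord ≤ 2·1.
Integrate: L := L₀·Dx.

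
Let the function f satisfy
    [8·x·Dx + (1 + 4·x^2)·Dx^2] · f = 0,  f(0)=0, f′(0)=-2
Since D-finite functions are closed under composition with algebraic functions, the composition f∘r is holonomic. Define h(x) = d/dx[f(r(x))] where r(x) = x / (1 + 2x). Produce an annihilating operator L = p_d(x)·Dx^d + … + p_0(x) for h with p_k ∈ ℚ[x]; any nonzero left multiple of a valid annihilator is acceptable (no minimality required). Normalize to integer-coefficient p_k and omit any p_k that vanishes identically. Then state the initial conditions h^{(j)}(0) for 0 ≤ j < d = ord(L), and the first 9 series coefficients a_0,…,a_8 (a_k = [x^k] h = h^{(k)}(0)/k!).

f: a_k = 0, -2, 0, 8/3, 0, -32/5, 0, 128/7, 0, …
Change of var in L_f (x↦r) gives L₀.
h₀' ⇒ L via d/dx closure of L₀.
L = (4 + 16·x) + (1 + 4·x + 8·x^2)·Dx  (order 1).
h: a_k = -2, 8, -16, 0, 128, -512, 1024, 0, -8192, …
ICs: h(0) = -2.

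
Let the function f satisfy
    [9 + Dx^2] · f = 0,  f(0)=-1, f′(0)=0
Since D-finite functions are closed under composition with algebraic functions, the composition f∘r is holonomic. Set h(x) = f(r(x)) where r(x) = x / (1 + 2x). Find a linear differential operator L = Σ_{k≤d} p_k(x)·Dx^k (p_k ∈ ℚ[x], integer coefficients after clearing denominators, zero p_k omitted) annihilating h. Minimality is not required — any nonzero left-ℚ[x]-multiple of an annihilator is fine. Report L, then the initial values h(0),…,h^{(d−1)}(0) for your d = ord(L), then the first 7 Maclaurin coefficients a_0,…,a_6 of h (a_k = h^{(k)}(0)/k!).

f: a_k = -1, 0, 9/2, 0, -27/8, 0, 81/80, …
f∘r: x↦r, Dx↦Dx/r' in L_f ⇒ L₀.
L = 9 + (4 + 24·x + 48·x^2 + 32·x^3)·Dx + (1 + 8·x + 24·x^2 + 32·x^3 + 16·x^4)·Dx^2  (order 2).
h: a_k = -1, 0, 9/2, -18, 405/8, -117, 18081/80, …
ICs: h(0) = -1, h′(0) = 0.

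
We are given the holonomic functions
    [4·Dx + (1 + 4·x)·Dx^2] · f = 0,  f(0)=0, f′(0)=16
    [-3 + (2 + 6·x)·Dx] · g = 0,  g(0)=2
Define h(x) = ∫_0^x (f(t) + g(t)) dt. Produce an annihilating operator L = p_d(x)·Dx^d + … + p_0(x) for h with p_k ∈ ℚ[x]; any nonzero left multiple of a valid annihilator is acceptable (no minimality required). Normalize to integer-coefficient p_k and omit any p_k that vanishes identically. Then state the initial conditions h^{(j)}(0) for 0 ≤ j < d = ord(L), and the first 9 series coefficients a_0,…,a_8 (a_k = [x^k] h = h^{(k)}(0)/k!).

L = (84 + 144·x)·Dx^2 + (101 + 552·x + 720·x^2)·Dx^3 + (10 + 94·x + 288·x^2 + 288·x^3)·Dx^4  (order 4).
h: a_k = 0, 2, 19/2, -137/12, 2129/96, -16789/320, 532793/3840, -4240231/10752, 67614061/57344, …
ICs: h(0) = 0, h′(0) = 2, h′′(0) = 19, h′′′(0) = -137/2.

f: a_k = 0, 16, -32, 256/3, -256, 4096/5, -8192/3, 65536/7, -32768, …
g: a_k = 2, 3, -9/4, 27/8, -405/64, 1701/128, -15309/512, 72171/1024, -2814669/16384, …
h₀=f+g: left-lcm gives L₀, ord ≤ 3.
h=∫₀ˣh₀: take L = L₀·Dx.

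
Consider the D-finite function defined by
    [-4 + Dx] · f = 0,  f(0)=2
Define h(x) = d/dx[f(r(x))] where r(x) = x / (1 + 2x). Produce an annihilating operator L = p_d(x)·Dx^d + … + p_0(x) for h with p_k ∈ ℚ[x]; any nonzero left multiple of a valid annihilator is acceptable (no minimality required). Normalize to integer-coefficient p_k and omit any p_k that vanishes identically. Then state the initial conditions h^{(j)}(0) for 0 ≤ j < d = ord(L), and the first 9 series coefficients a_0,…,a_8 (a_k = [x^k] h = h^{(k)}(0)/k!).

f: a_k = 2, 8, 16, 64/3, 64/3, 256/15, 512/45, 2048/315, 1024/315, …
Substitute x→r, Dx→(1/r')Dx; clear ⇒ L₀.
Derive L from L₀ (diff closure).
L = -8·x + (-1 - 4·x - 4·x^2)·Dx  (order 1).
h: a_k = 8, 0, -32, 256/3, -128, 1024/15, 2560/9, -131072/105, 145408/45, …
ICs: h(0) = 8.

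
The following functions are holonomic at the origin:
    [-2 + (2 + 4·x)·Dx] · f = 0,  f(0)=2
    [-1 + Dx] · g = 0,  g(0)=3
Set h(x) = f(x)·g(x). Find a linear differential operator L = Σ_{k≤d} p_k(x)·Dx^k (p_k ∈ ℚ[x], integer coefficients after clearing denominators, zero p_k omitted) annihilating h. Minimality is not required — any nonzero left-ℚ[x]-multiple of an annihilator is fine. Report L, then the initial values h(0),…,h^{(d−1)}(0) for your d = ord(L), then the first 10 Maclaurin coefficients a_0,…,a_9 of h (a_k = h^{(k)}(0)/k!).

f: a_k = 2, 2, -1, 1, -5/4, 7/4, -21/8, 33/8, -429/64, 715/64, …
g: a_k = 3, 3, 3/2, 1/2, 1/8, 1/40, 1/240, 1/1680, 1/13440, 1/120960, …
L₀ := L_f ⊗_s L_g (sym. prod.), ord ≤ 1.
L = (-2 - 2·x) + (1 + 2·x)·Dx  (order 1).
h: a_k = 6, 12, 6, 4, -1, 14/5, -61/15, 694/105, -4591/420, 34913/1890, …
ICs: h(0) = 6.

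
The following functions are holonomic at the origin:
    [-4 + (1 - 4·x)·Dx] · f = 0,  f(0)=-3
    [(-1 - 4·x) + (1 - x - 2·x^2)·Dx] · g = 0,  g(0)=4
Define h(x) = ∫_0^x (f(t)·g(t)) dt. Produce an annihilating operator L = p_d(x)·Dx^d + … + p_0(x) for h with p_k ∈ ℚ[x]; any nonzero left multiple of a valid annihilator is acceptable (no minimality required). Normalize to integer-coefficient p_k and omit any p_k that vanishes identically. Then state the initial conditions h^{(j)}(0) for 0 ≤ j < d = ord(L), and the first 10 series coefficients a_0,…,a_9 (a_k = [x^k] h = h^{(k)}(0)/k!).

L = (-5 + 4·x + 24·x^2)·Dx + (1 - 5·x + 2·x^2 + 8·x^3)·Dx^2  (order 2).
h: a_k = 0, -12, -30, -92, -291, -4788/5, -3234, -78132/7, -78387/2, -418748/3, …
ICs: h(0) = 0, h′(0) = -12.

f: a_k = -3, -12, -48, -192, -768, -3072, -12288, -49152, -196608, -786432, …
g: a_k = 4, 4, 12, 20, 44, 84, 172, 340, 684, 1364, …
f·g: L₀ = L_f ⊗_s L_g, ord ≤ 1·1.
h=∫h₀ ⇒ L = L₀·Dx.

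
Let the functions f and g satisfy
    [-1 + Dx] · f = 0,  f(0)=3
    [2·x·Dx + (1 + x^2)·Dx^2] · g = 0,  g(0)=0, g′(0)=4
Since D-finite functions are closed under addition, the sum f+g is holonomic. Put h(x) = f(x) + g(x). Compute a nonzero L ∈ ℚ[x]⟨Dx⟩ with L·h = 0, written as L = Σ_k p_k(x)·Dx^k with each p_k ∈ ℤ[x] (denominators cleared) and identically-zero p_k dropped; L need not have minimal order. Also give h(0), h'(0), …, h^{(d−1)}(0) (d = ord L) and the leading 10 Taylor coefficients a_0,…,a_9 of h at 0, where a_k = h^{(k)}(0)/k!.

f: a_k = 3, 3, 3/2, 1/2, 1/8, 1/40, 1/240, 1/1680, 1/13440, 1/120960, …
g: a_k = 0, 4, 0, -4/3, 0, 4/5, 0, -4/7, 0, 4/9, …
f+g: L₀ = lclm(L_f,L_g), ord ≤ 1+2.
L = (2 - 4·x - 2·x^2)·Dx + (-3 + 3·x + x^2 - x^3)·Dx^2 + (1 + x + x^2 + x^3)·Dx^3  (order 3).
h: a_k = 3, 7, 3/2, -5/6, 1/8, 33/40, 1/240, -137/240, 1/13440, 53761/120960, …
ICs: h(0) = 3, h′(0) = 7, h′′(0) = 3.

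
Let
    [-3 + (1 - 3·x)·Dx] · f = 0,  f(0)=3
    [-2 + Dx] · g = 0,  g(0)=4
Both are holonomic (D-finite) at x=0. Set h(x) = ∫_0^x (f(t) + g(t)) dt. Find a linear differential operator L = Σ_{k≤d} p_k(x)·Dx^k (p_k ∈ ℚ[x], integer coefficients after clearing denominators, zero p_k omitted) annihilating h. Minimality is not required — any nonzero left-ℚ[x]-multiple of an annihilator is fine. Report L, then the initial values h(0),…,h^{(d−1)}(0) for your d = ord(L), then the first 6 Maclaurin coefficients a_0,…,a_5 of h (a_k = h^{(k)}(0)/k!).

f: a_k = 3, 9, 27, 81, 243, 729, …
g: a_k = 4, 8, 8, 16/3, 8/3, 16/15, …
Sum ⇒ L₀ = lclm(L_f,L_g) in ℚ(x)⟨Dx⟩.
Integrate: L := L₀·Dx.
L = (-24 - 36·x)·Dx + (14 + 24·x - 36·x^2)·Dx^2 + (-1 - 3·x + 18·x^2)·Dx^3  (order 3).
h: a_k = 0, 7, 17/2, 35/3, 259/12, 737/15, …
ICs: h(0) = 0, h′(0) = 7, h′′(0) = 17.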